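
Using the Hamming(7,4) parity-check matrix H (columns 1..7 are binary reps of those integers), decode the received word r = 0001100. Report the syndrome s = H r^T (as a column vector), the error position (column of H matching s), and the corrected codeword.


s = (0, 0, 1)^T, error position = 1, corrected codeword c = 1001100

Compute s = H r^T mod 2 one row at a time:
  s_1 = 1 + 1 + 0 + 0 = 2 ≡ 0 (mod 2).
  s_2 = 0 + 0 + 0 + 0 = 0 ≡ 0 (mod 2).
  s_3 = 0 + 0 + 1 + 0 = 1 ≡ 1 (mod 2).
s = (0, 0, 1)^T — this equals column 1 of H (binary 001), so error is at position 1.
Correct: flip bit 1 of r = 0001100 to get c = 1001100.


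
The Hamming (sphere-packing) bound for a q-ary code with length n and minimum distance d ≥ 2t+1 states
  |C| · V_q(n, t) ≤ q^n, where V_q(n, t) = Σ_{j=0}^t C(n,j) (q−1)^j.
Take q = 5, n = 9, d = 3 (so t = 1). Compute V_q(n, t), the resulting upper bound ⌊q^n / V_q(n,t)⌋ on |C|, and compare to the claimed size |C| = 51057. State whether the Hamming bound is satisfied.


V_q(n, t) = 37, q^n = 1953125, Hamming bound = 52787, |C| = 51057 ≤ bound (satisfied).

Step 1: Compute V_q(n, t) = Σ_{j=0}^1 C(n, j) (q−1)^j.
  j = 0: C(9,0)·(4)^0 = 1·1 = 1.
  j = 1: C(9,1)·(4)^1 = 9·4 = 36.
  V_q(n, t) = 1 + 36 = 37.
Step 2: q^n = 5^9 = 1953125.
Step 3: Hamming bound ⌊q^n / V_q(n,t)⌋ = ⌊1953125/37⌋ = 52787.
Step 4: Compare |C| = 51057 to 52787: satisfied.
The claimed |C| lies below the Hamming bound.


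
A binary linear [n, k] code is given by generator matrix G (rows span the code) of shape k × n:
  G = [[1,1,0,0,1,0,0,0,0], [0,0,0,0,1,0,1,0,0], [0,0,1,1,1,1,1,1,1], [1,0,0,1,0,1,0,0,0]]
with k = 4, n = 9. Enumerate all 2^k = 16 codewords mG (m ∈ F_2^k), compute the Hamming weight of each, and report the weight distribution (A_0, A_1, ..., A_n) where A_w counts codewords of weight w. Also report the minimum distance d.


Weight distribution: A_0 = 1, A_2 = 1, A_3 = 3, A_4 = 3, A_5 = 4, A_6 = 1, A_7 = 1, A_8 = 2. Minimum distance d = 2.

Enumerate all 2^4 = 16 messages m ∈ F_2^4.
For each, compute codeword c = mG in F_2^9, then tally its weight.
  m = 0000 → c = 000000000, weight = 0.
  m = 1000 → c = 110010000, weight = 3.
  m = 0100 → c = 000010100, weight = 2.
  m = 1100 → c = 110000100, weight = 3.
  m = 0010 → c = 001111111, weight = 7.
  m = 1010 → c = 111101111, weight = 8.
  m = 0110 → c = 001101011, weight = 5.
  m = 1110 → c = 111111011, weight = 8.
  m = 0001 → c = 100101000, weight = 3.
  m = 1001 → c = 010111000, weight = 4.
  m = 0101 → c = 100111100, weight = 5.
  m = 1101 → c = 010101100, weight = 4.
  m = 0011 → c = 101010111, weight = 6.
  m = 1011 → c = 011000111, weight = 5.
  m = 0111 → c = 101000011, weight = 4.
  m = 1111 → c = 011010011, weight = 5.
Tally weights:
  weight 0: 1 codewords.
  weight 2: 1 codewords.
  weight 3: 3 codewords.
  weight 4: 3 codewords.
  weight 5: 4 codewords.
  weight 6: 1 codewords.
  weight 7: 1 codewords.
  weight 8: 2 codewords.
Minimum distance d = smallest w > 0 with A_w > 0 = 2.
Sanity: Σ A_w = 16 = 2^4 = 16 ✓.


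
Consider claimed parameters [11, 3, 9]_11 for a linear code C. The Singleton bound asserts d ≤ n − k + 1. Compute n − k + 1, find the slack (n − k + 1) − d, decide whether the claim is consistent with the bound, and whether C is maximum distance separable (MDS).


Singleton RHS = n − k + 1 = 9, slack = 0, bound satisfied, MDS.

Singleton bound: d ≤ n − k + 1.
Here n = 11, k = 3, so n − k + 1 = 9.
Given d = 9, check d ≤ 9: YES.
Slack = (n − k + 1) − d = 0.
The code is MDS (slack = 0).
Description: the claimed parameters are [11, 3, 9]_11; such a code would be MDS (meets Singleton bound).


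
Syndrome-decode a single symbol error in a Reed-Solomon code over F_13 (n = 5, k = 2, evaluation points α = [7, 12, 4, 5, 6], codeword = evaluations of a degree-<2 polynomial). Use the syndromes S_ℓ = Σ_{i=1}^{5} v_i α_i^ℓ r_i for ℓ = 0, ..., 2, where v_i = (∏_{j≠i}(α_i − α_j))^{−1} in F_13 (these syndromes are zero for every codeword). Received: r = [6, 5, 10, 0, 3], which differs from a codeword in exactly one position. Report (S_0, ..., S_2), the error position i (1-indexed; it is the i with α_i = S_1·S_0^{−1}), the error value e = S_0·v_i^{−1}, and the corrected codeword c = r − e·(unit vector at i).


S = (12, 1, 12), error at position 2, error magnitude e = 10, c = [6, 8, 10, 0, 3].

Step 1: column multipliers v_i = (∏_{j≠i}(α_i − α_j))^{−1} mod 13.
  i = 1 (α = 7): (7−12)(7−4)(7−5)(7−6) = (−5)·3·2·1 = −30 ≡ 9, so v_1 = 9^{−1} = 3 (mod 13).
  i = 2 (α = 12): (12−7)(12−4)(12−5)(12−6) = 5·8·7·6 = 1680 ≡ 3, so v_2 = 3^{−1} = 9 (mod 13).
  i = 3 (α = 4): (4−7)(4−12)(4−5)(4−6) = (−3)·(−8)·(−1)·(−2) = 48 ≡ 9, so v_3 = 9^{−1} = 3 (mod 13).
  i = 4 (α = 5): (5−7)(5−12)(5−4)(5−6) = (−2)·(−7)·1·(−1) = −14 ≡ 12, so v_4 = 12^{−1} = 12 (mod 13).
  i = 5 (α = 6): (6−7)(6−12)(6−4)(6−5) = (−1)·(−6)·2·1 = 12 ≡ 12, so v_5 = 12^{−1} = 12 (mod 13).
  v = [3, 9, 3, 12, 12].
Step 2: syndromes of r = [6, 5, 10, 0, 3] (all sums mod 13).
  S_0 = Σ v_i r_i = 3·6 + 9·5 + 3·10 + 12·0 + 12·3 = 129 ≡ 12.
  S_1 = Σ v_i α_i r_i = 3·7·6 + 9·12·5 + 3·4·10 + 12·5·0 + 12·6·3 = 1002 ≡ 1.
  α_i^2 mod 13 = [10, 1, 3, 12, 10].
  S_2 = Σ v_i α_i^2 r_i = 3·10·6 + 9·1·5 + 3·3·10 + 12·12·0 + 12·10·3 = 675 ≡ 12.
  S = (12, 1, 12) ≠ 0, so r is not a codeword (an error is present).
Step 3: locate the error. For a single error e at position i, S_ℓ = v_i·e·α_i^ℓ, so α_err = S_1/S_0.
  S_0^{−1} = 12^{−1} = 12 (mod 13), so α_err = 1·12 = 12 ≡ 12 = α_2. Error position i = 2.
  Consistency check: S_2/S_1 = 12·1 = 12 ≡ 12 = α_err ✓ (single-error assumption holds).
Step 4: error magnitude e = S_0/v_2 = S_0·∏_{j≠2}(α_2 − α_j) = 12·3 = 36 ≡ 10 (mod 13).
Step 5: correct position 2: c_2 = r_2 − e = 5 − 10 ≡ 8 (mod 13). Hence c = [6, 8, 10, 0, 3].
  Check: interpolating c through the α_i gives m(x) = 11 + 3·x (degree < 2) with m(α_i) = c_i for every i, so c is indeed a codeword.


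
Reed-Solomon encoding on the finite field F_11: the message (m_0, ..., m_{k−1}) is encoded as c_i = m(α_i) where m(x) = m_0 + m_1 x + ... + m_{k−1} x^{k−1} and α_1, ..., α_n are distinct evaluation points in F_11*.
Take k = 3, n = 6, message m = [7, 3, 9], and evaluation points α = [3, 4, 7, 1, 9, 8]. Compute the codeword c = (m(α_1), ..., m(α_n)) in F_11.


c = [9, 9, 7, 8, 4, 2]

Message polynomial: m(x) = 7 + 3·x + 9·x^2 (mod 11).
For each evaluation point α_i, compute m(α_i) mod 11:
  α_1 = 3: Horner steps 9 → 8 → 9, so m(3) = 9.
  α_2 = 4: Horner steps 9 → 6 → 9, so m(4) = 9.
  α_3 = 7: Horner steps 9 → 0 → 7, so m(7) = 7.
  α_4 = 1: Horner steps 9 → 1 → 8, so m(1) = 8.
  α_5 = 9: Horner steps 9 → 7 → 4, so m(9) = 4.
  α_6 = 8: Horner steps 9 → 9 → 2, so m(8) = 2.
Codeword c = [9, 9, 7, 8, 4, 2] ∈ F_11^6.


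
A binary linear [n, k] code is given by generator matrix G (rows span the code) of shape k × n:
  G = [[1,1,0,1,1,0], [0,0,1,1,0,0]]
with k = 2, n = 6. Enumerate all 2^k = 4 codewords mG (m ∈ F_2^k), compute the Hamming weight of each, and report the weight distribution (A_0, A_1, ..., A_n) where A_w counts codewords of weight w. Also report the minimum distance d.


Weight distribution: A_0 = 1, A_2 = 1, A_4 = 2. Minimum distance d = 2.

Enumerate all 2^2 = 4 messages m ∈ F_2^2.
For each, compute codeword c = mG in F_2^6, then tally its weight.
  m = 00 → c = 000000, weight = 0.
  m = 10 → c = 110110, weight = 4.
  m = 01 → c = 001100, weight = 2.
  m = 11 → c = 111010, weight = 4.
Tally weights:
  weight 0: 1 codewords.
  weight 2: 1 codewords.
  weight 4: 2 codewords.
Minimum distance d = smallest w > 0 with A_w > 0 = 2.
Sanity: Σ A_w = 4 = 2^2 = 4 ✓.


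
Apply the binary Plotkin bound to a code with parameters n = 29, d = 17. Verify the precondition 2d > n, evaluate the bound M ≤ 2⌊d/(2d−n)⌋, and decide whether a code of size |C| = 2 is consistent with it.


Plotkin bound M ≤ 6; given |C| = 2 ≤ bound (satisfied).

Check applicability: 2d = 34, n = 29.
2d − n = 5 > 0, so Plotkin applies.
Compute d/(2d−n) = 17/5 ≈ 3.4000.
⌊d/(2d−n)⌋ = 3.
Plotkin bound: M ≤ 2·3 = 6.
Given |C| = 2, check: satisfied.
This |C| is below the Plotkin bound.


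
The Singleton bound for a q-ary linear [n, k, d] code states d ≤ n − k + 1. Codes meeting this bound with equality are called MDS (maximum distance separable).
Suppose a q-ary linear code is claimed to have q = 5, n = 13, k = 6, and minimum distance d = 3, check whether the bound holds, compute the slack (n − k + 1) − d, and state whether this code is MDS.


Singleton RHS = n − k + 1 = 8, slack = 5, bound satisfied, not MDS.

Singleton bound: d ≤ n − k + 1.
Here n = 13, k = 6, so n − k + 1 = 8.
Given d = 3, check d ≤ 8: YES.
Slack = (n − k + 1) − d = 5.
The code is NOT MDS (slack = 5 > 0).
Description: the claimed parameters are [13, 6, 3]_5; such a code would be non-MDS.


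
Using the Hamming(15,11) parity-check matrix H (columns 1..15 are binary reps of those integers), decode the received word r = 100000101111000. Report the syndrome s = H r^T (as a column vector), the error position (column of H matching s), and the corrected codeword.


s = (0, 0, 1, 0)^T, error position = 2, corrected codeword c = 110000101111000

Compute s = H r^T mod 2 one row at a time:
  s_1 = 0 + 1 + 1 + 1 + 1 + 0 + 0 + 0 = 4 ≡ 0 (mod 2).
  s_2 = 0 + 0 + 0 + 1 + 1 + 0 + 0 + 0 = 2 ≡ 0 (mod 2).
  s_3 = 0 + 0 + 0 + 1 + 1 + 1 + 0 + 0 = 3 ≡ 1 (mod 2).
  s_4 = 1 + 0 + 0 + 1 + 1 + 1 + 0 + 0 = 4 ≡ 0 (mod 2).
s = (0, 0, 1, 0)^T — this equals column 2 of H (binary 0010), so error is at position 2.
Correct: flip bit 2 of r = 100000101111000 to get c = 110000101111000.


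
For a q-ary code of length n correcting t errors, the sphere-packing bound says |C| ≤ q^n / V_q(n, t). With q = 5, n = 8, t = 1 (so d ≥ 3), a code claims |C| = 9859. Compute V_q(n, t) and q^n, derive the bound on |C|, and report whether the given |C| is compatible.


V_q(n, t) = 33, q^n = 390625, Hamming bound = 11837, |C| = 9859 ≤ bound (satisfied).

Step 1: Compute V_q(n, t) = Σ_{j=0}^1 C(n, j) (q−1)^j.
  j = 0: C(8,0)·(4)^0 = 1·1 = 1.
  j = 1: C(8,1)·(4)^1 = 8·4 = 32.
  V_q(n, t) = 1 + 32 = 33.
Step 2: q^n = 5^8 = 390625.
Step 3: Hamming bound ⌊q^n / V_q(n,t)⌋ = ⌊390625/33⌋ = 11837.
Step 4: Compare |C| = 9859 to 11837: satisfied.
The claimed |C| lies below the Hamming bound.


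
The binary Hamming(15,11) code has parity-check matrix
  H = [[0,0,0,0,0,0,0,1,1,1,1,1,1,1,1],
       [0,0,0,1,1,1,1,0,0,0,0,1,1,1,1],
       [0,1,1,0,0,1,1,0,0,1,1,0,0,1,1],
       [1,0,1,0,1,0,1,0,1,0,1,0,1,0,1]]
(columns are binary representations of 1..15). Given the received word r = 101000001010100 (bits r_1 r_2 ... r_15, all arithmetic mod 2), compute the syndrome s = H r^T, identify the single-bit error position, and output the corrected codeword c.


s = (1, 1, 0, 1)^T, error position = 13, corrected codeword c = 101000001010000

Compute s = H r^T mod 2 one row at a time:
  s_1 = 0 + 1 + 0 + 1 + 0 + 1 + 0 + 0 = 3 ≡ 1 (mod 2).
  s_2 = 0 + 0 + 0 + 0 + 0 + 1 + 0 + 0 = 1 ≡ 1 (mod 2).
  s_3 = 0 + 1 + 0 + 0 + 0 + 1 + 0 + 0 = 2 ≡ 0 (mod 2).
  s_4 = 1 + 1 + 0 + 0 + 1 + 1 + 1 + 0 = 5 ≡ 1 (mod 2).
s = (1, 1, 0, 1)^T — this equals column 13 of H (binary 1101), so error is at position 13.
Correct: flip bit 13 of r = 101000001010100 to get c = 101000001010000.


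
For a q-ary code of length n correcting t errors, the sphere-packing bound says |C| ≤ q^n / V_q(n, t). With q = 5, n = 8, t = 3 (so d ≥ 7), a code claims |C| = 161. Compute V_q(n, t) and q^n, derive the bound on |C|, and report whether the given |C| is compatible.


V_q(n, t) = 4065, q^n = 390625, Hamming bound = 96, |C| = 161 > bound (violated).

Step 1: Compute V_q(n, t) = Σ_{j=0}^3 C(n, j) (q−1)^j.
  j = 0: C(8,0)·(4)^0 = 1·1 = 1.
  j = 1: C(8,1)·(4)^1 = 8·4 = 32.
  j = 2: C(8,2)·(4)^2 = 28·16 = 448.
  j = 3: C(8,3)·(4)^3 = 56·64 = 3584.
  V_q(n, t) = 1 + 32 + 448 + 3584 = 4065.
Step 2: q^n = 5^8 = 390625.
Step 3: Hamming bound ⌊q^n / V_q(n,t)⌋ = ⌊390625/4065⌋ = 96.
Step 4: Compare |C| = 161 to 96: violated.
The claimed |C| lies above the Hamming bound, so no 5-ary code of length 8 with d ≥ 7 can have 161 codewords.


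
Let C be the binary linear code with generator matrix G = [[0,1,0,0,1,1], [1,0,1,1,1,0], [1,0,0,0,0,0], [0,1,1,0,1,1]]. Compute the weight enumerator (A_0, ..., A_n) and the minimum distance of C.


Weight distribution: A_0 = 1, A_1 = 2, A_2 = 2, A_3 = 4, A_4 = 5, A_5 = 2. Minimum distance d = 1.

Enumerate all 2^4 = 16 messages m ∈ F_2^4.
For each, compute codeword c = mG in F_2^6, then tally its weight.
  m = 0000 → c = 000000, weight = 0.
  m = 1000 → c = 010011, weight = 3.
  m = 0100 → c = 101110, weight = 4.
  m = 1100 → c = 111101, weight = 5.
  m = 0010 → c = 100000, weight = 1.
  m = 1010 → c = 110011, weight = 4.
  m = 0110 → c = 001110, weight = 3.
  m = 1110 → c = 011101, weight = 4.
  m = 0001 → c = 011011, weight = 4.
  m = 1001 → c = 001000, weight = 1.
  m = 0101 → c = 110101, weight = 4.
  m = 1101 → c = 100110, weight = 3.
  m = 0011 → c = 111011, weight = 5.
  m = 1011 → c = 101000, weight = 2.
  m = 0111 → c = 010101, weight = 3.
  m = 1111 → c = 000110, weight = 2.
Tally weights:
  weight 0: 1 codewords.
  weight 1: 2 codewords.
  weight 2: 2 codewords.
  weight 3: 4 codewords.
  weight 4: 5 codewords.
  weight 5: 2 codewords.
Minimum distance d = smallest w > 0 with A_w > 0 = 1.
Sanity: Σ A_w = 16 = 2^4 = 16 ✓.


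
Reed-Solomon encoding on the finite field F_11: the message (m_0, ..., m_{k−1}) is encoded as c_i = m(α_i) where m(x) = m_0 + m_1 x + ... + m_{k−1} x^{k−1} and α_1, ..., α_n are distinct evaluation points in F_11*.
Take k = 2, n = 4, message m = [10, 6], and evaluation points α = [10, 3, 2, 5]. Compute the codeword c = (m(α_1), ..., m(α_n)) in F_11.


c = [4, 6, 0, 7]

Message polynomial: m(x) = 10 + 6·x (mod 11).
For each evaluation point α_i, compute m(α_i) mod 11:
  α_1 = 10: Horner steps 6 → 4, so m(10) = 4.
  α_2 = 3: Horner steps 6 → 6, so m(3) = 6.
  α_3 = 2: Horner steps 6 → 0, so m(2) = 0.
  α_4 = 5: Horner steps 6 → 7, so m(5) = 7.
Codeword c = [4, 6, 0, 7] ∈ F_11^4.


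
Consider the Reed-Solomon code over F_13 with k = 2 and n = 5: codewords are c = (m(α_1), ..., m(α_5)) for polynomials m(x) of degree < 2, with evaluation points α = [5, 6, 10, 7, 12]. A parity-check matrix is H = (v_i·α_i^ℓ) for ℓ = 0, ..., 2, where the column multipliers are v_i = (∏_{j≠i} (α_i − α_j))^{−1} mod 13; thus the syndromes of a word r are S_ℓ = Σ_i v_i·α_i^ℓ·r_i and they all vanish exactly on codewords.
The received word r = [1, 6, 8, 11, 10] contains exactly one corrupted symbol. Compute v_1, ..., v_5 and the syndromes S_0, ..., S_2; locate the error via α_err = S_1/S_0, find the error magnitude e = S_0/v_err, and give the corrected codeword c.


S = (6, 8, 2), error at position 3, error magnitude e = 8, c = [1, 6, 0, 11, 10].

Step 1: column multipliers v_i = (∏_{j≠i}(α_i − α_j))^{−1} mod 13.
  i = 1 (α = 5): (5−6)(5−10)(5−7)(5−12) = (−1)·(−5)·(−2)·(−7) = 70 ≡ 5, so v_1 = 5^{−1} = 8 (mod 13).
  i = 2 (α = 6): (6−5)(6−10)(6−7)(6−12) = 1·(−4)·(−1)·(−6) = −24 ≡ 2, so v_2 = 2^{−1} = 7 (mod 13).
  i = 3 (α = 10): (10−5)(10−6)(10−7)(10−12) = 5·4·3·(−2) = −120 ≡ 10, so v_3 = 10^{−1} = 4 (mod 13).
  i = 4 (α = 7): (7−5)(7−6)(7−10)(7−12) = 2·1·(−3)·(−5) = 30 ≡ 4, so v_4 = 4^{−1} = 10 (mod 13).
  i = 5 (α = 12): (12−5)(12−6)(12−10)(12−7) = 7·6·2·5 = 420 ≡ 4, so v_5 = 4^{−1} = 10 (mod 13).
  v = [8, 7, 4, 10, 10].
Step 2: syndromes of r = [1, 6, 8, 11, 10] (all sums mod 13).
  S_0 = Σ v_i r_i = 8·1 + 7·6 + 4·8 + 10·11 + 10·10 = 292 ≡ 6.
  S_1 = Σ v_i α_i r_i = 8·5·1 + 7·6·6 + 4·10·8 + 10·7·11 + 10·12·10 = 2582 ≡ 8.
  α_i^2 mod 13 = [12, 10, 9, 10, 1].
  S_2 = Σ v_i α_i^2 r_i = 8·12·1 + 7·10·6 + 4·9·8 + 10·10·11 + 10·1·10 = 2004 ≡ 2.
  S = (6, 8, 2) ≠ 0, so r is not a codeword (an error is present).
Step 3: locate the error. For a single error e at position i, S_ℓ = v_i·e·α_i^ℓ, so α_err = S_1/S_0.
  S_0^{−1} = 6^{−1} = 11 (mod 13), so α_err = 8·11 = 88 ≡ 10 = α_3. Error position i = 3.
  Consistency check: S_2/S_1 = 2·5 = 10 ≡ 10 = α_err ✓ (single-error assumption holds).
Step 4: error magnitude e = S_0/v_3 = S_0·∏_{j≠3}(α_3 − α_j) = 6·10 = 60 ≡ 8 (mod 13).
Step 5: correct position 3: c_3 = r_3 − e = 8 − 8 ≡ 0 (mod 13). Hence c = [1, 6, 0, 11, 10].
  Check: interpolating c through the α_i gives m(x) = 2 + 5·x (degree < 2) with m(α_i) = c_i for every i, so c is indeed a codeword.


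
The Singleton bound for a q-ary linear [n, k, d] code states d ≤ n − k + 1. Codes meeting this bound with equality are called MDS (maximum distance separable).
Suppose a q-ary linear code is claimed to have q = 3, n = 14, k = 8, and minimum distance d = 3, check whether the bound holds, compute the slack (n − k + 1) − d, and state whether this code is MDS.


Singleton RHS = n − k + 1 = 7, slack = 4, bound satisfied, not MDS.

Singleton bound: d ≤ n − k + 1.
Here n = 14, k = 8, so n − k + 1 = 7.
Given d = 3, check d ≤ 7: YES.
Slack = (n − k + 1) − d = 4.
The code is NOT MDS (slack = 4 > 0).
Description: the claimed parameters are [14, 8, 3]_3; such a code would be non-MDS.


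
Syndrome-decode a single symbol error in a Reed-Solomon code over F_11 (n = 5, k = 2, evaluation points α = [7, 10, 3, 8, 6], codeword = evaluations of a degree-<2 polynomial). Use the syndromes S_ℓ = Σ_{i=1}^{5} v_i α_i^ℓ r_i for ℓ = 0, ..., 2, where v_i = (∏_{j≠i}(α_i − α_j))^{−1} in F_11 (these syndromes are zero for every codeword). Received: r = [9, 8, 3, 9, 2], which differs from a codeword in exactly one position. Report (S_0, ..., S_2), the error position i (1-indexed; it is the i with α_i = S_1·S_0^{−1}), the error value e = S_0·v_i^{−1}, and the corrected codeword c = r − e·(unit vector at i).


S = (2, 5, 7), error at position 4, error magnitude e = 4, c = [9, 8, 3, 5, 2].

Step 1: column multipliers v_i = (∏_{j≠i}(α_i − α_j))^{−1} mod 11.
  i = 1 (α = 7): (7−10)(7−3)(7−8)(7−6) = (−3)·4·(−1)·1 = 12 ≡ 1, so v_1 = 1^{−1} = 1 (mod 11).
  i = 2 (α = 10): (10−7)(10−3)(10−8)(10−6) = 3·7·2·4 = 168 ≡ 3, so v_2 = 3^{−1} = 4 (mod 11).
  i = 3 (α = 3): (3−7)(3−10)(3−8)(3−6) = (−4)·(−7)·(−5)·(−3) = 420 ≡ 2, so v_3 = 2^{−1} = 6 (mod 11).
  i = 4 (α = 8): (8−7)(8−10)(8−3)(8−6) = 1·(−2)·5·2 = −20 ≡ 2, so v_4 = 2^{−1} = 6 (mod 11).
  i = 5 (α = 6): (6−7)(6−10)(6−3)(6−8) = (−1)·(−4)·3·(−2) = −24 ≡ 9, so v_5 = 9^{−1} = 5 (mod 11).
  v = [1, 4, 6, 6, 5].
Step 2: syndromes of r = [9, 8, 3, 9, 2] (all sums mod 11).
  S_0 = Σ v_i r_i = 1·9 + 4·8 + 6·3 + 6·9 + 5·2 = 123 ≡ 2.
  S_1 = Σ v_i α_i r_i = 1·7·9 + 4·10·8 + 6·3·3 + 6·8·9 + 5·6·2 = 929 ≡ 5.
  α_i^2 mod 11 = [5, 1, 9, 9, 3].
  S_2 = Σ v_i α_i^2 r_i = 1·5·9 + 4·1·8 + 6·9·3 + 6·9·9 + 5·3·2 = 755 ≡ 7.
  S = (2, 5, 7) ≠ 0, so r is not a codeword (an error is present).
Step 3: locate the error. For a single error e at position i, S_ℓ = v_i·e·α_i^ℓ, so α_err = S_1/S_0.
  S_0^{−1} = 2^{−1} = 6 (mod 11), so α_err = 5·6 = 30 ≡ 8 = α_4. Error position i = 4.
  Consistency check: S_2/S_1 = 7·9 = 63 ≡ 8 = α_err ✓ (single-error assumption holds).
Step 4: error magnitude e = S_0/v_4 = S_0·∏_{j≠4}(α_4 − α_j) = 2·2 = 4 ≡ 4 (mod 11).
Step 5: correct position 4: c_4 = r_4 − e = 9 − 4 ≡ 5 (mod 11). Hence c = [9, 8, 3, 5, 2].
  Check: interpolating c through the α_i gives m(x) = 4 + 7·x (degree < 2) with m(α_i) = c_i for every i, so c is indeed a codeword.


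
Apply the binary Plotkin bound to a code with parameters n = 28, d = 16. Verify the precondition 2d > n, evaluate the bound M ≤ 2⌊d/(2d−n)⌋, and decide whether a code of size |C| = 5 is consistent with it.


Plotkin bound M ≤ 8; given |C| = 5 ≤ bound (satisfied).

Check applicability: 2d = 32, n = 28.
2d − n = 4 > 0, so Plotkin applies.
Compute d/(2d−n) = 16/4 ≈ 4.0000.
⌊d/(2d−n)⌋ = 4.
Plotkin bound: M ≤ 2·4 = 8.
Given |C| = 5, check: satisfied.
This |C| is below the Plotkin bound.


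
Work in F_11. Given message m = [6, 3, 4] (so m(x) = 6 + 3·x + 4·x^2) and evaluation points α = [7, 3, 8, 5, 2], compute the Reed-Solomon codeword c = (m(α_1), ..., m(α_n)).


c = [3, 7, 0, 0, 6]

Message polynomial: m(x) = 6 + 3·x + 4·x^2 (mod 11).
For each evaluation point α_i, compute m(α_i) mod 11:
  α_1 = 7: Horner steps 4 → 9 → 3, so m(7) = 3.
  α_2 = 3: Horner steps 4 → 4 → 7, so m(3) = 7.
  α_3 = 8: Horner steps 4 → 2 → 0, so m(8) = 0.
  α_4 = 5: Horner steps 4 → 1 → 0, so m(5) = 0.
  α_5 = 2: Horner steps 4 → 0 → 6, so m(2) = 6.
Codeword c = [3, 7, 0, 0, 6] ∈ F_11^5.


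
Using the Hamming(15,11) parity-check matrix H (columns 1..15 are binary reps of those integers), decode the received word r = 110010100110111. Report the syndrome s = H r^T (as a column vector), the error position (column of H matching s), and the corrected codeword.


s = (1, 1, 0, 0)^T, error position = 12, corrected codeword c = 110010100111111

Compute s = H r^T mod 2 one row at a time:
  s_1 = 0 + 0 + 1 + 1 + 0 + 1 + 1 + 1 = 5 ≡ 1 (mod 2).
  s_2 = 0 + 1 + 0 + 1 + 0 + 1 + 1 + 1 = 5 ≡ 1 (mod 2).
  s_3 = 1 + 0 + 0 + 1 + 1 + 1 + 1 + 1 = 6 ≡ 0 (mod 2).
  s_4 = 1 + 0 + 1 + 1 + 0 + 1 + 1 + 1 = 6 ≡ 0 (mod 2).
s = (1, 1, 0, 0)^T — this equals column 12 of H (binary 1100), so error is at position 12.
Correct: flip bit 12 of r = 110010100110111 to get c = 110010100111111.


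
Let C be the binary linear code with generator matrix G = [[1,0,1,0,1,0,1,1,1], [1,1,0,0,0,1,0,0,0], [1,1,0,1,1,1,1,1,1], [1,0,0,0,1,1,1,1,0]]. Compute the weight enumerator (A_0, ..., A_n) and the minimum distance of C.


Weight distribution: A_0 = 1, A_3 = 4, A_4 = 4, A_5 = 2, A_6 = 2, A_7 = 2, A_8 = 1. Minimum distance d = 3.

Enumerate all 2^4 = 16 messages m ∈ F_2^4.
For each, compute codeword c = mG in F_2^9, then tally its weight.
  m = 0000 → c = 000000000, weight = 0.
  m = 1000 → c = 101010111, weight = 6.
  m = 0100 → c = 110001000, weight = 3.
  m = 1100 → c = 011011111, weight = 7.
  m = 0010 → c = 110111111, weight = 8.
  m = 1010 → c = 011101000, weight = 4.
  m = 0110 → c = 000110111, weight = 5.
  m = 1110 → c = 101100000, weight = 3.
  m = 0001 → c = 100011110, weight = 5.
  m = 1001 → c = 001001001, weight = 3.
  m = 0101 → c = 010010110, weight = 4.
  m = 1101 → c = 111000001, weight = 4.
  m = 0011 → c = 010100001, weight = 3.
  m = 1011 → c = 111110110, weight = 7.
  m = 0111 → c = 100101001, weight = 4.
  m = 1111 → c = 001111110, weight = 6.
Tally weights:
  weight 0: 1 codewords.
  weight 3: 4 codewords.
  weight 4: 4 codewords.
  weight 5: 2 codewords.
  weight 6: 2 codewords.
  weight 7: 2 codewords.
  weight 8: 1 codewords.
Minimum distance d = smallest w > 0 with A_w > 0 = 3.
Sanity: Σ A_w = 16 = 2^4 = 16 ✓.


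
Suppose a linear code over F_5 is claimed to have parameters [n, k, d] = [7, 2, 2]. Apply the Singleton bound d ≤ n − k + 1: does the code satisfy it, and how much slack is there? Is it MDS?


Singleton RHS = n − k + 1 = 6, slack = 4, bound satisfied, not MDS.

Singleton bound: d ≤ n − k + 1.
Here n = 7, k = 2, so n − k + 1 = 6.
Given d = 2, check d ≤ 6: YES.
Slack = (n − k + 1) − d = 4.
The code is NOT MDS (slack = 4 > 0).
Description: the claimed parameters are [7, 2, 2]_5; such a code would be non-MDS.


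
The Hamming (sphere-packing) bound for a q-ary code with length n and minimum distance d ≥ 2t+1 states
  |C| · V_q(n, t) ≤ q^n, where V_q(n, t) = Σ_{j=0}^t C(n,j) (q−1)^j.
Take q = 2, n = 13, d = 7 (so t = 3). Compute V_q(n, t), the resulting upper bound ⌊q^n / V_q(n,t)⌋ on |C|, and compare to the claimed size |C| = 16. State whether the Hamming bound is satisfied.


V_q(n, t) = 378, q^n = 8192, Hamming bound = 21, |C| = 16 ≤ bound (satisfied).

Step 1: Compute V_q(n, t) = Σ_{j=0}^3 C(n, j) (q−1)^j.
  j = 0: C(13,0)·(1)^0 = 1·1 = 1.
  j = 1: C(13,1)·(1)^1 = 13·1 = 13.
  j = 2: C(13,2)·(1)^2 = 78·1 = 78.
  j = 3: C(13,3)·(1)^3 = 286·1 = 286.
  V_q(n, t) = 1 + 13 + 78 + 286 = 378.
Step 2: q^n = 2^13 = 8192.
Step 3: Hamming bound ⌊q^n / V_q(n,t)⌋ = ⌊8192/378⌋ = 21.
Step 4: Compare |C| = 16 to 21: satisfied.
The claimed |C| lies below the Hamming bound.


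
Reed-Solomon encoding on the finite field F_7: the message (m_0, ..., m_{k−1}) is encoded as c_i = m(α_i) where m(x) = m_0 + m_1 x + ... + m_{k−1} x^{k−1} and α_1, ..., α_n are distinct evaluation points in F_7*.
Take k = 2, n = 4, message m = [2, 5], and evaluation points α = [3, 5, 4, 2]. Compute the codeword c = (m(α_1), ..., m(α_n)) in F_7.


c = [3, 6, 1, 5]

Message polynomial: m(x) = 2 + 5·x (mod 7).
For each evaluation point α_i, compute m(α_i) mod 7:
  α_1 = 3: Horner steps 5 → 3, so m(3) = 3.
  α_2 = 5: Horner steps 5 → 6, so m(5) = 6.
  α_3 = 4: Horner steps 5 → 1, so m(4) = 1.
  α_4 = 2: Horner steps 5 → 5, so m(2) = 5.
Codeword c = [3, 6, 1, 5] ∈ F_7^4.


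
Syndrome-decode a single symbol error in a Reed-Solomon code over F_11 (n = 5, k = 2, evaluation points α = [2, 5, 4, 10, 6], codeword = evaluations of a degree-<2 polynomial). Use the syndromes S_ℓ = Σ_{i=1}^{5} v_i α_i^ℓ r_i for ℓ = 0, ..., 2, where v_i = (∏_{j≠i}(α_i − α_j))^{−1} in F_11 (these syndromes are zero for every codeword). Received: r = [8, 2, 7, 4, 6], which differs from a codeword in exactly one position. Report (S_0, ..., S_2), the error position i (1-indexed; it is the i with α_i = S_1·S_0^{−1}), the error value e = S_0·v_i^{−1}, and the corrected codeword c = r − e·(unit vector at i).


S = (3, 4, 9), error at position 2, error magnitude e = 1, c = [8, 1, 7, 4, 6].

Step 1: column multipliers v_i = (∏_{j≠i}(α_i − α_j))^{−1} mod 11.
  i = 1 (α = 2): (2−5)(2−4)(2−10)(2−6) = (−3)·(−2)·(−8)·(−4) = 192 ≡ 5, so v_1 = 5^{−1} = 9 (mod 11).
  i = 2 (α = 5): (5−2)(5−4)(5−10)(5−6) = 3·1·(−5)·(−1) = 15 ≡ 4, so v_2 = 4^{−1} = 3 (mod 11).
  i = 3 (α = 4): (4−2)(4−5)(4−10)(4−6) = 2·(−1)·(−6)·(−2) = −24 ≡ 9, so v_3 = 9^{−1} = 5 (mod 11).
  i = 4 (α = 10): (10−2)(10−5)(10−4)(10−6) = 8·5·6·4 = 960 ≡ 3, so v_4 = 3^{−1} = 4 (mod 11).
  i = 5 (α = 6): (6−2)(6−5)(6−4)(6−10) = 4·1·2·(−4) = −32 ≡ 1, so v_5 = 1^{−1} = 1 (mod 11).
  v = [9, 3, 5, 4, 1].
Step 2: syndromes of r = [8, 2, 7, 4, 6] (all sums mod 11).
  S_0 = Σ v_i r_i = 9·8 + 3·2 + 5·7 + 4·4 + 1·6 = 135 ≡ 3.
  S_1 = Σ v_i α_i r_i = 9·2·8 + 3·5·2 + 5·4·7 + 4·10·4 + 1·6·6 = 510 ≡ 4.
  α_i^2 mod 11 = [4, 3, 5, 1, 3].
  S_2 = Σ v_i α_i^2 r_i = 9·4·8 + 3·3·2 + 5·5·7 + 4·1·4 + 1·3·6 = 515 ≡ 9.
  S = (3, 4, 9) ≠ 0, so r is not a codeword (an error is present).
Step 3: locate the error. For a single error e at position i, S_ℓ = v_i·e·α_i^ℓ, so α_err = S_1/S_0.
  S_0^{−1} = 3^{−1} = 4 (mod 11), so α_err = 4·4 = 16 ≡ 5 = α_2. Error position i = 2.
  Consistency check: S_2/S_1 = 9·3 = 27 ≡ 5 = α_err ✓ (single-error assumption holds).
Step 4: error magnitude e = S_0/v_2 = S_0·∏_{j≠2}(α_2 − α_j) = 3·4 = 12 ≡ 1 (mod 11).
Step 5: correct position 2: c_2 = r_2 − e = 2 − 1 ≡ 1 (mod 11). Hence c = [8, 1, 7, 4, 6].
  Check: interpolating c through the α_i gives m(x) = 9 + 5·x (degree < 2) with m(α_i) = c_i for every i, so c is indeed a codeword.


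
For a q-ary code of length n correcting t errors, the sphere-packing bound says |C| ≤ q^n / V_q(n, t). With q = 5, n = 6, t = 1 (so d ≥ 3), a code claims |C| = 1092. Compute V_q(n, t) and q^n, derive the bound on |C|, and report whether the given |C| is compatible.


V_q(n, t) = 25, q^n = 15625, Hamming bound = 625, |C| = 1092 > bound (violated).

Step 1: Compute V_q(n, t) = Σ_{j=0}^1 C(n, j) (q−1)^j.
  j = 0: C(6,0)·(4)^0 = 1·1 = 1.
  j = 1: C(6,1)·(4)^1 = 6·4 = 24.
  V_q(n, t) = 1 + 24 = 25.
Step 2: q^n = 5^6 = 15625.
Step 3: Hamming bound ⌊q^n / V_q(n,t)⌋ = ⌊15625/25⌋ = 625.
Step 4: Compare |C| = 1092 to 625: violated.
The claimed |C| lies above the Hamming bound, so no 5-ary code of length 6 with d ≥ 3 can have 1092 codewords.


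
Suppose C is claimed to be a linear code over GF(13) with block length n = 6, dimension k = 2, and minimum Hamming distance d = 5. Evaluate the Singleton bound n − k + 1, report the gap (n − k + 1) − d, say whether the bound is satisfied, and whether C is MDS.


Singleton RHS = n − k + 1 = 5, slack = 0, bound satisfied, MDS.

Singleton bound: d ≤ n − k + 1.
Here n = 6, k = 2, so n − k + 1 = 5.
Given d = 5, check d ≤ 5: YES.
Slack = (n − k + 1) − d = 0.
The code is MDS (slack = 0).
Description: the claimed parameters are [6, 2, 5]_13; such a code would be MDS (meets Singleton bound).


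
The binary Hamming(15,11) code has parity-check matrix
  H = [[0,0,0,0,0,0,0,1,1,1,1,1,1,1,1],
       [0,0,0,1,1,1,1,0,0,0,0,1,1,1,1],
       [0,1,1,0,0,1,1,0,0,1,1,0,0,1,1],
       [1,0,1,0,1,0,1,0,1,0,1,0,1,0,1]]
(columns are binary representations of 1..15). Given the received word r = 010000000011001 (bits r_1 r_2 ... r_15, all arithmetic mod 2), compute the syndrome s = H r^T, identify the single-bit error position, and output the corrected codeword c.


s = (1, 0, 1, 0)^T, error position = 10, corrected codeword c = 010000000111001

Compute s = H r^T mod 2 one row at a time:
  s_1 = 0 + 0 + 0 + 1 + 1 + 0 + 0 + 1 = 3 ≡ 1 (mod 2).
  s_2 = 0 + 0 + 0 + 0 + 1 + 0 + 0 + 1 = 2 ≡ 0 (mod 2).
  s_3 = 1 + 0 + 0 + 0 + 0 + 1 + 0 + 1 = 3 ≡ 1 (mod 2).
  s_4 = 0 + 0 + 0 + 0 + 0 + 1 + 0 + 1 = 2 ≡ 0 (mod 2).
s = (1, 0, 1, 0)^T — this equals column 10 of H (binary 1010), so error is at position 10.
Correct: flip bit 10 of r = 010000000011001 to get c = 010000000111001.


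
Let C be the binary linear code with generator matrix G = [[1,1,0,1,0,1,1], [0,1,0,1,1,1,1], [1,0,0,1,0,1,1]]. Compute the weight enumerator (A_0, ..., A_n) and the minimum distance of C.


Weight distribution: A_0 = 1, A_1 = 1, A_2 = 1, A_3 = 1, A_4 = 2, A_5 = 2. Minimum distance d = 1.

Enumerate all 2^3 = 8 messages m ∈ F_2^3.
For each, compute codeword c = mG in F_2^7, then tally its weight.
  m = 000 → c = 0000000, weight = 0.
  m = 100 → c = 1101011, weight = 5.
  m = 010 → c = 0101111, weight = 5.
  m = 110 → c = 1000100, weight = 2.
  m = 001 → c = 1001011, weight = 4.
  m = 101 → c = 0100000, weight = 1.
  m = 011 → c = 1100100, weight = 3.
  m = 111 → c = 0001111, weight = 4.
Tally weights:
  weight 0: 1 codewords.
  weight 1: 1 codewords.
  weight 2: 1 codewords.
  weight 3: 1 codewords.
  weight 4: 2 codewords.
  weight 5: 2 codewords.
Minimum distance d = smallest w > 0 with A_w > 0 = 1.
Sanity: Σ A_w = 8 = 2^3 = 8 ✓.


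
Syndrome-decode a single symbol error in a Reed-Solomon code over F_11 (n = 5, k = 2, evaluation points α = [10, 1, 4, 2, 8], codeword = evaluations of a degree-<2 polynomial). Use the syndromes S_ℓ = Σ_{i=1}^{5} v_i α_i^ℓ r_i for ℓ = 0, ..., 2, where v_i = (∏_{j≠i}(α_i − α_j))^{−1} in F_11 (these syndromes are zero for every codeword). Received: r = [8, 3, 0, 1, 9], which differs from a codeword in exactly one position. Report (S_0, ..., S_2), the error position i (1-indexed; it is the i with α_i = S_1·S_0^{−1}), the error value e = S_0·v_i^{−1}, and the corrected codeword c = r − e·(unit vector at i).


S = (9, 9, 9), error at position 2, error magnitude e = 7, c = [8, 7, 0, 1, 9].

Step 1: column multipliers v_i = (∏_{j≠i}(α_i − α_j))^{−1} mod 11.
  i = 1 (α = 10): (10−1)(10−4)(10−2)(10−8) = 9·6·8·2 = 864 ≡ 6, so v_1 = 6^{−1} = 2 (mod 11).
  i = 2 (α = 1): (1−10)(1−4)(1−2)(1−8) = (−9)·(−3)·(−1)·(−7) = 189 ≡ 2, so v_2 = 2^{−1} = 6 (mod 11).
  i = 3 (α = 4): (4−10)(4−1)(4−2)(4−8) = (−6)·3·2·(−4) = 144 ≡ 1, so v_3 = 1^{−1} = 1 (mod 11).
  i = 4 (α = 2): (2−10)(2−1)(2−4)(2−8) = (−8)·1·(−2)·(−6) = −96 ≡ 3, so v_4 = 3^{−1} = 4 (mod 11).
  i = 5 (α = 8): (8−10)(8−1)(8−4)(8−2) = (−2)·7·4·6 = −336 ≡ 5, so v_5 = 5^{−1} = 9 (mod 11).
  v = [2, 6, 1, 4, 9].
Step 2: syndromes of r = [8, 3, 0, 1, 9] (all sums mod 11).
  S_0 = Σ v_i r_i = 2·8 + 6·3 + 1·0 + 4·1 + 9·9 = 119 ≡ 9.
  S_1 = Σ v_i α_i r_i = 2·10·8 + 6·1·3 + 1·4·0 + 4·2·1 + 9·8·9 = 834 ≡ 9.
  α_i^2 mod 11 = [1, 1, 5, 4, 9].
  S_2 = Σ v_i α_i^2 r_i = 2·1·8 + 6·1·3 + 1·5·0 + 4·4·1 + 9·9·9 = 779 ≡ 9.
  S = (9, 9, 9) ≠ 0, so r is not a codeword (an error is present).
Step 3: locate the error. For a single error e at position i, S_ℓ = v_i·e·α_i^ℓ, so α_err = S_1/S_0.
  S_0^{−1} = 9^{−1} = 5 (mod 11), so α_err = 9·5 = 45 ≡ 1 = α_2. Error position i = 2.
  Consistency check: S_2/S_1 = 9·5 = 45 ≡ 1 = α_err ✓ (single-error assumption holds).
Step 4: error magnitude e = S_0/v_2 = S_0·∏_{j≠2}(α_2 − α_j) = 9·2 = 18 ≡ 7 (mod 11).
Step 5: correct position 2: c_2 = r_2 − e = 3 − 7 ≡ 7 (mod 11). Hence c = [8, 7, 0, 1, 9].
  Check: interpolating c through the α_i gives m(x) = 2 + 5·x (degree < 2) with m(α_i) = c_i for every i, so c is indeed a codeword.


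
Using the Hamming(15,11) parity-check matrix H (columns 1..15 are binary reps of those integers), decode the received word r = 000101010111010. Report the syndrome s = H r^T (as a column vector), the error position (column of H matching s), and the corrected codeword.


s = (1, 0, 0, 1)^T, error position = 9, corrected codeword c = 000101011111010

Compute s = H r^T mod 2 one row at a time:
  s_1 = 1 + 0 + 1 + 1 + 1 + 0 + 1 + 0 = 5 ≡ 1 (mod 2).
  s_2 = 1 + 0 + 1 + 0 + 1 + 0 + 1 + 0 = 4 ≡ 0 (mod 2).
  s_3 = 0 + 0 + 1 + 0 + 1 + 1 + 1 + 0 = 4 ≡ 0 (mod 2).
  s_4 = 0 + 0 + 0 + 0 + 0 + 1 + 0 + 0 = 1 ≡ 1 (mod 2).
s = (1, 0, 0, 1)^T — this equals column 9 of H (binary 1001), so error is at position 9.
Correct: flip bit 9 of r = 000101010111010 to get c = 000101011111010.


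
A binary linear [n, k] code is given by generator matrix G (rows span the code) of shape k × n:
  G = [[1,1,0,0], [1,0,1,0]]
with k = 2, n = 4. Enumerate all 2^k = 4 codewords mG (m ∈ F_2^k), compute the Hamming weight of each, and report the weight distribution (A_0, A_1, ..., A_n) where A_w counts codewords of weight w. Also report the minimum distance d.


Weight distribution: A_0 = 1, A_2 = 3. Minimum distance d = 2.

Enumerate all 2^2 = 4 messages m ∈ F_2^2.
For each, compute codeword c = mG in F_2^4, then tally its weight.
  m = 00 → c = 0000, weight = 0.
  m = 10 → c = 1100, weight = 2.
  m = 01 → c = 1010, weight = 2.
  m = 11 → c = 0110, weight = 2.
Tally weights:
  weight 0: 1 codewords.
  weight 2: 3 codewords.
Minimum distance d = smallest w > 0 with A_w > 0 = 2.
Sanity: Σ A_w = 4 = 2^2 = 4 ✓.


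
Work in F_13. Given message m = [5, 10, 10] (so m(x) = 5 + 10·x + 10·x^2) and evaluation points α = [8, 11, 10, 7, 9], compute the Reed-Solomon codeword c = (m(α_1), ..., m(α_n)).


c = [10, 12, 0, 6, 8]

Message polynomial: m(x) = 5 + 10·x + 10·x^2 (mod 13).
For each evaluation point α_i, compute m(α_i) mod 13:
  α_1 = 8: Horner steps 10 → 12 → 10, so m(8) = 10.
  α_2 = 11: Horner steps 10 → 3 → 12, so m(11) = 12.
  α_3 = 10: Horner steps 10 → 6 → 0, so m(10) = 0.
  α_4 = 7: Horner steps 10 → 2 → 6, so m(7) = 6.
  α_5 = 9: Horner steps 10 → 9 → 8, so m(9) = 8.
Codeword c = [10, 12, 0, 6, 8] ∈ F_13^5.


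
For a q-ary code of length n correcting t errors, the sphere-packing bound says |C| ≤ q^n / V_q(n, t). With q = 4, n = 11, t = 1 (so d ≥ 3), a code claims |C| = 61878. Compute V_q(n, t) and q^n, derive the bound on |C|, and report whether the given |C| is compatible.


V_q(n, t) = 34, q^n = 4194304, Hamming bound = 123361, |C| = 61878 ≤ bound (satisfied).

Step 1: Compute V_q(n, t) = Σ_{j=0}^1 C(n, j) (q−1)^j.
  j = 0: C(11,0)·(3)^0 = 1·1 = 1.
  j = 1: C(11,1)·(3)^1 = 11·3 = 33.
  V_q(n, t) = 1 + 33 = 34.
Step 2: q^n = 4^11 = 4194304.
Step 3: Hamming bound ⌊q^n / V_q(n,t)⌋ = ⌊4194304/34⌋ = 123361.
Step 4: Compare |C| = 61878 to 123361: satisfied.
The claimed |C| lies below the Hamming bound.


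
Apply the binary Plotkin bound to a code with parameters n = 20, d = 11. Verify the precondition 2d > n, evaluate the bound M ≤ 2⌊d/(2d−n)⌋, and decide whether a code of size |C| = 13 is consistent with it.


Plotkin bound M ≤ 10; given |C| = 13 > bound (violated).

Check applicability: 2d = 22, n = 20.
2d − n = 2 > 0, so Plotkin applies.
Compute d/(2d−n) = 11/2 ≈ 5.5000.
⌊d/(2d−n)⌋ = 5.
Plotkin bound: M ≤ 2·5 = 10.
Given |C| = 13, check: VIOLATED.
This |C| is above the Plotkin bound, so no binary code with n = 20, d = 11 and 13 codewords exists.


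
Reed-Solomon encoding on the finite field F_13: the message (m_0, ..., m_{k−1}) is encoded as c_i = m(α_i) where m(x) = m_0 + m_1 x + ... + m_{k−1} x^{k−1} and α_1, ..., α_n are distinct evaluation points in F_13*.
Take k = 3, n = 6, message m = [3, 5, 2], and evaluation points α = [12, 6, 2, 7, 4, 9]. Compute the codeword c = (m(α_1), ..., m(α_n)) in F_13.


c = [0, 1, 8, 6, 3, 2]

Message polynomial: m(x) = 3 + 5·x + 2·x^2 (mod 13).
For each evaluation point α_i, compute m(α_i) mod 13:
  α_1 = 12: Horner steps 2 → 3 → 0, so m(12) = 0.
  α_2 = 6: Horner steps 2 → 4 → 1, so m(6) = 1.
  α_3 = 2: Horner steps 2 → 9 → 8, so m(2) = 8.
  α_4 = 7: Horner steps 2 → 6 → 6, so m(7) = 6.
  α_5 = 4: Horner steps 2 → 0 → 3, so m(4) = 3.
  α_6 = 9: Horner steps 2 → 10 → 2, so m(9) = 2.
Codeword c = [0, 1, 8, 6, 3, 2] ∈ F_13^6.


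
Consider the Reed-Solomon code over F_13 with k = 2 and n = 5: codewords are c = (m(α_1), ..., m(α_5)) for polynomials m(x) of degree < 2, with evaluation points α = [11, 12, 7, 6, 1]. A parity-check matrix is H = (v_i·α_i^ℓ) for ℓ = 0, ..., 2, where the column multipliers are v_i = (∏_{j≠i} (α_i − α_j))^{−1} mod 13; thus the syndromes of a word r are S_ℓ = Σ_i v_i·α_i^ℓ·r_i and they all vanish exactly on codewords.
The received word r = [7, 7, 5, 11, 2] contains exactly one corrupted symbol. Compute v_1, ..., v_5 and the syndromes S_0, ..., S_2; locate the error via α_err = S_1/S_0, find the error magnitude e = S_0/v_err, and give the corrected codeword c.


S = (9, 4, 9), error at position 2, error magnitude e = 6, c = [7, 1, 5, 11, 2].

Step 1: column multipliers v_i = (∏_{j≠i}(α_i − α_j))^{−1} mod 13.
  i = 1 (α = 11): (11−12)(11−7)(11−6)(11−1) = (−1)·4·5·10 = −200 ≡ 8, so v_1 = 8^{−1} = 5 (mod 13).
  i = 2 (α = 12): (12−11)(12−7)(12−6)(12−1) = 1·5·6·11 = 330 ≡ 5, so v_2 = 5^{−1} = 8 (mod 13).
  i = 3 (α = 7): (7−11)(7−12)(7−6)(7−1) = (−4)·(−5)·1·6 = 120 ≡ 3, so v_3 = 3^{−1} = 9 (mod 13).
  i = 4 (α = 6): (6−11)(6−12)(6−7)(6−1) = (−5)·(−6)·(−1)·5 = −150 ≡ 6, so v_4 = 6^{−1} = 11 (mod 13).
  i = 5 (α = 1): (1−11)(1−12)(1−7)(1−6) = (−10)·(−11)·(−6)·(−5) = 3300 ≡ 11, so v_5 = 11^{−1} = 6 (mod 13).
  v = [5, 8, 9, 11, 6].
Step 2: syndromes of r = [7, 7, 5, 11, 2] (all sums mod 13).
  S_0 = Σ v_i r_i = 5·7 + 8·7 + 9·5 + 11·11 + 6·2 = 269 ≡ 9.
  S_1 = Σ v_i α_i r_i = 5·11·7 + 8·12·7 + 9·7·5 + 11·6·11 + 6·1·2 = 2110 ≡ 4.
  α_i^2 mod 13 = [4, 1, 10, 10, 1].
  S_2 = Σ v_i α_i^2 r_i = 5·4·7 + 8·1·7 + 9·10·5 + 11·10·11 + 6·1·2 = 1868 ≡ 9.
  S = (9, 4, 9) ≠ 0, so r is not a codeword (an error is present).
Step 3: locate the error. For a single error e at position i, S_ℓ = v_i·e·α_i^ℓ, so α_err = S_1/S_0.
  S_0^{−1} = 9^{−1} = 3 (mod 13), so α_err = 4·3 = 12 ≡ 12 = α_2. Error position i = 2.
  Consistency check: S_2/S_1 = 9·10 = 90 ≡ 12 = α_err ✓ (single-error assumption holds).
Step 4: error magnitude e = S_0/v_2 = S_0·∏_{j≠2}(α_2 − α_j) = 9·5 = 45 ≡ 6 (mod 13).
Step 5: correct position 2: c_2 = r_2 − e = 7 − 6 ≡ 1 (mod 13). Hence c = [7, 1, 5, 11, 2].
  Check: interpolating c through the α_i gives m(x) = 8 + 7·x (degree < 2) with m(α_i) = c_i for every i, so c is indeed a codeword.
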